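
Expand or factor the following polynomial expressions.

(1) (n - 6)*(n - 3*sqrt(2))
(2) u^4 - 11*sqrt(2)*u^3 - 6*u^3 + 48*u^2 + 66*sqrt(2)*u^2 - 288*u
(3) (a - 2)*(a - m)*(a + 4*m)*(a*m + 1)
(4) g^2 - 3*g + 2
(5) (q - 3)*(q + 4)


(1) = n^2 - 6*n - 3*sqrt(2)*n + 18*sqrt(2)
(2) = u*(u - 6)*(u - 8*sqrt(2))*(u - 3*sqrt(2))
(3) = a^4*m + 3*a^3*m^2 - 2*a^3*m + a^3 - 4*a^2*m^3 - 6*a^2*m^2 + 3*a^2*m - 2*a^2 + 8*a*m^3 - 4*a*m^2 - 6*a*m + 8*m^2
(4) = (g - 2)*(g - 1)
(5) = q^2 + q - 12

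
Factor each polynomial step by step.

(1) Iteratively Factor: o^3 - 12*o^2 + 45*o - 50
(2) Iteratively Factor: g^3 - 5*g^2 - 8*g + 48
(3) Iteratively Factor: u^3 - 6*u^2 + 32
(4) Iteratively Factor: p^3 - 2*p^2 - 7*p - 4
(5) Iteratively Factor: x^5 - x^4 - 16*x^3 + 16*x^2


(1) = (o - 5)*(o^2 - 7*o + 10) = (o - 5)^2*(o - 2)
(2) = (g - 4)*(g^2 - g - 12) = (g - 4)^2*(g + 3)
(3) = (u - 4)*(u^2 - 2*u - 8) = (u - 4)^2*(u + 2)
(4) = (p - 4)*(p^2 + 2*p + 1) = (p - 4)*(p + 1)*(p + 1)
(5) = (x - 4)*(x^4 + 3*x^3 - 4*x^2) = (x - 4)*(x - 1)*(x^3 + 4*x^2) = (x - 4)*(x - 1)*(x + 4)*(x^2) = x*(x - 4)*(x - 1)*(x + 4)*(x)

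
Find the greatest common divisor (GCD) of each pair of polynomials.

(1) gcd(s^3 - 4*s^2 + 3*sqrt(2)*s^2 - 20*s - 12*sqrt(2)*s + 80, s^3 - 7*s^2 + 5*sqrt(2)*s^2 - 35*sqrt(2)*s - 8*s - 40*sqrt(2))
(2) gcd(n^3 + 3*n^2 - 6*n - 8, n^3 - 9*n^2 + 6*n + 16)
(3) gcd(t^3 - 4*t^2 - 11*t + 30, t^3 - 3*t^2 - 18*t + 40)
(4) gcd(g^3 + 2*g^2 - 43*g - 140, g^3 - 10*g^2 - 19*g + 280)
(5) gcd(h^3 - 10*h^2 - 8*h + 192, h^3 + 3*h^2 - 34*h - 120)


(1) = gcd((s - 4)*(s - 2*sqrt(2))*(s + 5*sqrt(2)), (s - 8)*(s + 1)*(s + 5*sqrt(2))) = s + 5*sqrt(2)
(2) = n^2 - n - 2
(3) = gcd((t - 5)*(t - 2)*(t + 3), (t - 5)*(t - 2)*(t + 4)) = t^2 - 7*t + 10
(4) = g^2 - 2*g - 35
(5) = gcd((h - 8)*(h - 6)*(h + 4), (h - 6)*(h + 4)*(h + 5)) = h^2 - 2*h - 24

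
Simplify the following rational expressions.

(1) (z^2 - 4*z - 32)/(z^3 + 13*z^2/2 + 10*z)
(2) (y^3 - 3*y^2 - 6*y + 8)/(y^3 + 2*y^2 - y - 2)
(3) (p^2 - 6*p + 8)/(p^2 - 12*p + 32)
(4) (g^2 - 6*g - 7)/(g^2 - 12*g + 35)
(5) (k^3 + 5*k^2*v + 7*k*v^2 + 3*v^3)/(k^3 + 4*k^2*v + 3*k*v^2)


(1) = (2*z - 16)/(2*z^2 + 5*z)
(2) = (y - 4)/(y + 1)
(3) = (p - 2)/(p - 8)
(4) = (g + 1)/(g - 5)
(5) = (k + v)/k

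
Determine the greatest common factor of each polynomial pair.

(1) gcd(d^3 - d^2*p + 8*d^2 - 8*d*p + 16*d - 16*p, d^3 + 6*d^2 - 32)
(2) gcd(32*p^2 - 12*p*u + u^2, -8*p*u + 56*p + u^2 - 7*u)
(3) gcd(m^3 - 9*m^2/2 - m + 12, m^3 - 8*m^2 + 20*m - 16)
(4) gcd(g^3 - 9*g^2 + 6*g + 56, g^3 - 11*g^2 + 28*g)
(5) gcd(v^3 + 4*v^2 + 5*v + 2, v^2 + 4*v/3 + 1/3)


(1) = gcd((d + 4)^2*(d - p), (d - 2)*(d + 4)^2) = d^2 + 8*d + 16
(2) = gcd((-8*p + u)*(-4*p + u), (-8*p + u)*(u - 7)) = 8*p - u
(3) = gcd((m - 4)*(m - 2)*(m + 3/2), (m - 4)*(m - 2)^2) = m^2 - 6*m + 8
(4) = gcd((g - 7)*(g - 4)*(g + 2), g*(g - 7)*(g - 4)) = g^2 - 11*g + 28
(5) = v + 1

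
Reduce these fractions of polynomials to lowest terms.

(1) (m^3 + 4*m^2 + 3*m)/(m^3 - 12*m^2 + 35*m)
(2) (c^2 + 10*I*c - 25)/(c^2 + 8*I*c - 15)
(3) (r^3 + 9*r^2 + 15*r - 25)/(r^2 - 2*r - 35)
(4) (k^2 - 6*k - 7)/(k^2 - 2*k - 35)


(1) = (m^2 + 4*m + 3)/(m^2 - 12*m + 35)
(2) = (c + 5*I)/(c + 3*I)
(3) = (r^2 + 4*r - 5)/(r - 7)
(4) = (k + 1)/(k + 5)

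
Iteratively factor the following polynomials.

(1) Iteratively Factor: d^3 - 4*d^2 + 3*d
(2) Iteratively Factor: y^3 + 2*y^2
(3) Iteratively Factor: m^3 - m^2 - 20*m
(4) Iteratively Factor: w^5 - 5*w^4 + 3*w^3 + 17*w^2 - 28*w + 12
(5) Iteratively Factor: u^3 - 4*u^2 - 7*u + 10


(1) = (d - 1)*(d^2 - 3*d) = (d - 3)*(d - 1)*(d)
(2) = (y + 2)*(y^2) = y*(y + 2)*(y)
(3) = (m)*(m^2 - m - 20) = m*(m + 4)*(m - 5)
(4) = (w - 3)*(w^4 - 2*w^3 - 3*w^2 + 8*w - 4) = (w - 3)*(w - 1)*(w^3 - w^2 - 4*w + 4) = (w - 3)*(w - 1)^2*(w^2 - 4) = (w - 3)*(w - 1)^2*(w + 2)*(w - 2)
(5) = (u - 1)*(u^2 - 3*u - 10) = (u - 5)*(u - 1)*(u + 2)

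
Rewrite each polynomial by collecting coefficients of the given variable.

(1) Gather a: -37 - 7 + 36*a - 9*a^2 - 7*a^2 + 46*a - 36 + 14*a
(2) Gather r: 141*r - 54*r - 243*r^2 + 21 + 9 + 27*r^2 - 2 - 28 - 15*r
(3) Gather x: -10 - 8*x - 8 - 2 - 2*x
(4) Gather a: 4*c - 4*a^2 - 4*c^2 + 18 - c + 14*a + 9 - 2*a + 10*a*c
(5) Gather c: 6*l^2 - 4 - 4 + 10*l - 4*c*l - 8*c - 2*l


(1) = -16*a^2 + 96*a - 80
(2) = -216*r^2 + 72*r
(3) = -10*x - 20
(4) = -4*a^2 + a*(10*c + 12) - 4*c^2 + 3*c + 27
(5) = c*(-4*l - 8) + 6*l^2 + 8*l - 8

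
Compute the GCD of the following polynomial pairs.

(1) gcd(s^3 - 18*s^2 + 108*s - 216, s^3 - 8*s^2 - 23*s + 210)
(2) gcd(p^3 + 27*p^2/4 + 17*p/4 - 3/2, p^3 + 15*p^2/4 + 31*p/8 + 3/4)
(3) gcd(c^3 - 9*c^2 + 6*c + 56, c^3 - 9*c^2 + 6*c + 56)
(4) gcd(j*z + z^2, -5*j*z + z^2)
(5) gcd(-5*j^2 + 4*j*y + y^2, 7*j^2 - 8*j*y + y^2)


(1) = gcd((s - 6)^3, (s - 7)*(s - 6)*(s + 5)) = s - 6
(2) = 1
(3) = c^3 - 9*c^2 + 6*c + 56
(4) = z
(5) = -j + y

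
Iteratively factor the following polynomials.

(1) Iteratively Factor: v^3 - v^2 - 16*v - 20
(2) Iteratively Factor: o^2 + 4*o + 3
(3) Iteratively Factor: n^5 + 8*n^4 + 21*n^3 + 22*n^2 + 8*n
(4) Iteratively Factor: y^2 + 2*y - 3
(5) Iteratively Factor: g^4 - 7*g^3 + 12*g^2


(1) = (v + 2)*(v^2 - 3*v - 10) = (v - 5)*(v + 2)*(v + 2)
(2) = (o + 1)*(o + 3)
(3) = (n + 4)*(n^4 + 4*n^3 + 5*n^2 + 2*n) = (n + 1)*(n + 4)*(n^3 + 3*n^2 + 2*n) = (n + 1)*(n + 2)*(n + 4)*(n^2 + n) = n*(n + 1)*(n + 2)*(n + 4)*(n + 1)
(4) = (y + 3)*(y - 1)
(5) = (g - 3)*(g^3 - 4*g^2) = (g - 4)*(g - 3)*(g^2) = g*(g - 4)*(g - 3)*(g)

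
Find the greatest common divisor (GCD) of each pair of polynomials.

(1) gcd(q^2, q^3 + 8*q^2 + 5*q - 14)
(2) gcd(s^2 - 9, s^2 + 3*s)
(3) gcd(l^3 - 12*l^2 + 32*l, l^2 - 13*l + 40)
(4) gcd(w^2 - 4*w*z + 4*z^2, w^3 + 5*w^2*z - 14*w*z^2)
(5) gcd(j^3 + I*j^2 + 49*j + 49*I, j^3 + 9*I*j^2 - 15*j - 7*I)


(1) = 1
(2) = gcd((s - 3)*(s + 3), s*(s + 3)) = s + 3
(3) = l - 8
(4) = gcd((w - 2*z)^2, w*(w - 2*z)*(w + 7*z)) = -w + 2*z
(5) = j^2 + 8*I*j - 7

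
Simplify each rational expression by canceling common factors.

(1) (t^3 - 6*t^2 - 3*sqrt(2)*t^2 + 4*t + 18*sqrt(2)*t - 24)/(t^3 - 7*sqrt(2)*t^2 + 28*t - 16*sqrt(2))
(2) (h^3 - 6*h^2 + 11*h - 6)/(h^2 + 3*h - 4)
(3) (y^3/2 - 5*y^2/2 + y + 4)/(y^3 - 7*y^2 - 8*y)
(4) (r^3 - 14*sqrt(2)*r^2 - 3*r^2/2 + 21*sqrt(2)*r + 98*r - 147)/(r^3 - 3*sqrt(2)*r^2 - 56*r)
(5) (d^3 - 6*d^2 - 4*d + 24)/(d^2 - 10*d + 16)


(1) = (t - 6)/(t - 4*sqrt(2))
(2) = (h^2 - 5*h + 6)/(h + 4)
(3) = (y^2 - 6*y + 8)/(2*y^2 - 16*y)
(4) = (2*r^2 + r*(-14*sqrt(2) - 3) + 21*sqrt(2))/(2*r^2 + 8*sqrt(2)*r)
(5) = (d^2 - 4*d - 12)/(d - 8)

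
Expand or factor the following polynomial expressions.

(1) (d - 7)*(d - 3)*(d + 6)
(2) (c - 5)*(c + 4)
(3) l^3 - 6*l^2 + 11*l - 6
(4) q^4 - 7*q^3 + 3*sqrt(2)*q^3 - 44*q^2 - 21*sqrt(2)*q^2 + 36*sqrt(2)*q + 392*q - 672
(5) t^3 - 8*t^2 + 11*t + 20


(1) = d^3 - 4*d^2 - 39*d + 126
(2) = c^2 - c - 20
(3) = (l - 3)*(l - 2)*(l - 1)
(4) = (q - 4)*(q - 3)*(q - 4*sqrt(2))*(q + 7*sqrt(2))
(5) = (t - 5)*(t - 4)*(t + 1)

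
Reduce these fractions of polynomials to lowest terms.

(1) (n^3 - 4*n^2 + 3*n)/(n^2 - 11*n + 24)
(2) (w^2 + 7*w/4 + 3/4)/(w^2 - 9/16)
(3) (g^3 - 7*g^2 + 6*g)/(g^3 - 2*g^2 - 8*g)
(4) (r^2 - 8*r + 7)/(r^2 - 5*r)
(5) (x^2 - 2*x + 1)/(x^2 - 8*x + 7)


(1) = (n^2 - n)/(n - 8)
(2) = (4*w + 4)/(4*w - 3)
(3) = (g^2 - 7*g + 6)/(g^2 - 2*g - 8)
(4) = (r^2 - 8*r + 7)/(r^2 - 5*r)
(5) = (x - 1)/(x - 7)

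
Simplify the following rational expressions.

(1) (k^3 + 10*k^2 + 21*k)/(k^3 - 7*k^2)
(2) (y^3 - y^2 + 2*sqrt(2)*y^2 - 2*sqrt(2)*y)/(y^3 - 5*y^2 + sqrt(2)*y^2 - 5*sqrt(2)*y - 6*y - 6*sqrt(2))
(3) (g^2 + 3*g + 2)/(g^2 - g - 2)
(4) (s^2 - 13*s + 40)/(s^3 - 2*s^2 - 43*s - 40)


(1) = (k^2 + 10*k + 21)/(k^2 - 7*k)
(2) = (y^3 + y^2*(-1 + 2*sqrt(2)) - 2*sqrt(2)*y)/(y^3 + y^2*(-5 + sqrt(2)) + y*(-5*sqrt(2) - 6) - 6*sqrt(2))
(3) = (g + 2)/(g - 2)
(4) = (s - 5)/(s^2 + 6*s + 5)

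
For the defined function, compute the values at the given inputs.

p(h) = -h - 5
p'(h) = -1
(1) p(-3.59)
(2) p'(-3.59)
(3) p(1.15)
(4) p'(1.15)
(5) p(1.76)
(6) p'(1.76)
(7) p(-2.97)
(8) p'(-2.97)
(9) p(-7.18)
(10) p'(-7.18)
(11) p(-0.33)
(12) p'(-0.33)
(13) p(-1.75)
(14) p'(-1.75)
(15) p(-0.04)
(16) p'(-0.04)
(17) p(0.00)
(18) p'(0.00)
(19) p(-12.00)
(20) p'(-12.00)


(1) = -1.41
(2) = -1.00
(3) = -6.15
(4) = -1.00
(5) = -6.76
(6) = -1.00
(7) = -2.03
(8) = -1.00
(9) = 2.18
(10) = -1.00
(11) = -4.67
(12) = -1.00
(13) = -3.25
(14) = -1.00
(15) = -4.96
(16) = -1.00
(17) = -5.00
(18) = -1.00
(19) = 7.00
(20) = -1.00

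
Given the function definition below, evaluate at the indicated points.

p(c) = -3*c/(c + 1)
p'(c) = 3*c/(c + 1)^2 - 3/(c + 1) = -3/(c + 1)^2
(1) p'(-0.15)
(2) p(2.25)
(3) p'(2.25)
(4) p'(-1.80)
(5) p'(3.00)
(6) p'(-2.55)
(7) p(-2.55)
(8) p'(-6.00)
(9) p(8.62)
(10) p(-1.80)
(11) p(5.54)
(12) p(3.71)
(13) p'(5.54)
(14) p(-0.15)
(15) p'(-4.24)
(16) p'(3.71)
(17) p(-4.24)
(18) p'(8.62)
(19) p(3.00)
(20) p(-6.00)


(1) = -4.15
(2) = -2.08
(3) = -0.28
(4) = -4.69
(5) = -0.19
(6) = -1.25
(7) = -4.94
(8) = -0.12
(9) = -2.69
(10) = -6.75
(11) = -2.54
(12) = -2.36
(13) = -0.07
(14) = 0.53
(15) = -0.29
(16) = -0.14
(17) = -3.93
(18) = -0.03
(19) = -2.25
(20) = -3.60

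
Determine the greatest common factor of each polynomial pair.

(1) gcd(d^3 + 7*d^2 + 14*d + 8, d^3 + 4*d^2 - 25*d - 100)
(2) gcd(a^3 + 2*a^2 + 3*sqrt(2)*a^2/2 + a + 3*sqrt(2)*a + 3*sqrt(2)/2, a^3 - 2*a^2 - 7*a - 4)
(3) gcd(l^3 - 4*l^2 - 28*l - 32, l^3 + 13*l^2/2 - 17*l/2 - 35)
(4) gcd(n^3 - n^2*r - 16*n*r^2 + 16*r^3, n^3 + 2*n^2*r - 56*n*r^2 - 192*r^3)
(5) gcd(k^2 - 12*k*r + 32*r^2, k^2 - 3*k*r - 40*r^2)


(1) = d + 4
(2) = gcd((a + 1)^2*(a + 3*sqrt(2)/2), (a - 4)*(a + 1)^2) = a^2 + 2*a + 1
(3) = gcd((l - 8)*(l + 2)^2, (l - 5/2)*(l + 2)*(l + 7)) = l + 2
(4) = gcd((n - 4*r)*(n - r)*(n + 4*r), (n - 8*r)*(n + 4*r)*(n + 6*r)) = n + 4*r
(5) = gcd((k - 8*r)*(k - 4*r), (k - 8*r)*(k + 5*r)) = -k + 8*r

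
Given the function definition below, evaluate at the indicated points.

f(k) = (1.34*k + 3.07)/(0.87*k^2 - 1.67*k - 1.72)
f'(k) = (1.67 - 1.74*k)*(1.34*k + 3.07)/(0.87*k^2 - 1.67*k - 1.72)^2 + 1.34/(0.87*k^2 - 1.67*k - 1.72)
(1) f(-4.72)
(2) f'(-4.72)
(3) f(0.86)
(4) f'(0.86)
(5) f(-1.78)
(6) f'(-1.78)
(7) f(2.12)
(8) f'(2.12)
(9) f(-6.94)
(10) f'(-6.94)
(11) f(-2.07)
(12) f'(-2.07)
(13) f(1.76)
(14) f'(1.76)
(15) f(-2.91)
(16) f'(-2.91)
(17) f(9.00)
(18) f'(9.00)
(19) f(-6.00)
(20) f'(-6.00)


(1) = -0.13
(2) = 0.00
(3) = -1.68
(4) = -0.42
(5) = 0.17
(6) = 0.54
(7) = -4.38
(8) = -7.54
(9) = -0.12
(10) = -0.01
(11) = 0.05
(12) = 0.30
(13) = -2.76
(14) = -2.64
(15) = -0.08
(16) = 0.08
(17) = 0.28
(18) = -0.05
(19) = -0.13
(20) = -0.00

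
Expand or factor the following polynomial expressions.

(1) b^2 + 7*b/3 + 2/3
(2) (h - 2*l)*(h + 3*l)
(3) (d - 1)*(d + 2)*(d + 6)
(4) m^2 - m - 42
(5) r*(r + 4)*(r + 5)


(1) = (b + 1/3)*(b + 2)
(2) = h^2 + h*l - 6*l^2
(3) = d^3 + 7*d^2 + 4*d - 12
(4) = (m - 7)*(m + 6)
(5) = r^3 + 9*r^2 + 20*r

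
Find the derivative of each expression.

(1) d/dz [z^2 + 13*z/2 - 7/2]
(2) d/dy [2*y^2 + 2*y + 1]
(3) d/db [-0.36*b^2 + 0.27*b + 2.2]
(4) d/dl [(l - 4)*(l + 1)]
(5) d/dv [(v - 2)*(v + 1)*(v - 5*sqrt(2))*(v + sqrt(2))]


(1) = 2*z + 13/2
(2) = 4*y + 2
(3) = 0.27 - 0.72*b
(4) = 2*l - 3
(5) = 4*v^3 - 12*sqrt(2)*v^2 - 3*v^2 - 24*v + 8*sqrt(2)*v + 10 + 8*sqrt(2)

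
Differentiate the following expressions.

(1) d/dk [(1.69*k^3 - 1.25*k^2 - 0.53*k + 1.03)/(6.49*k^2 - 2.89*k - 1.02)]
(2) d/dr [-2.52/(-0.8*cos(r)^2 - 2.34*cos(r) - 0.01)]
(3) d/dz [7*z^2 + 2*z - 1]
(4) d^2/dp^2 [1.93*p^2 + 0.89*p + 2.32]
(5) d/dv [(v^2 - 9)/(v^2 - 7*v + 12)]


(1) = (10.9681*k^4 - 9.7682*k^3 + 1.8808*k^2 - 10.8194*k + 3.5173)/(42.1201*k^4 - 37.5122*k^3 - 4.8875*k^2 + 5.8956*k + 1.0404)
(2) = (4.032*cos(r) + 5.8968)*sin(r)/(0.8*cos(r)^2 + 2.34*cos(r) + 0.01)^2
(3) = 14*z + 2
(4) = 3.86000000000000
(5) = -7/(v^2 - 8*v + 16)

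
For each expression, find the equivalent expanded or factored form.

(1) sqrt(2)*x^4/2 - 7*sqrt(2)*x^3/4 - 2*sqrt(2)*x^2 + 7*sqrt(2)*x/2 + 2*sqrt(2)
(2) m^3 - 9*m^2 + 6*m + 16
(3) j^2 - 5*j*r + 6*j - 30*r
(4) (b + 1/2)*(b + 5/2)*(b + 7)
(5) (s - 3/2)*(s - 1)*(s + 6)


(1) = (x - 4)*(x + 1/2)*(x - sqrt(2))*(sqrt(2)*x/2 + 1)
(2) = (m - 8)*(m - 2)*(m + 1)
(3) = (j + 6)*(j - 5*r)
(4) = b^3 + 10*b^2 + 89*b/4 + 35/4
(5) = s^3 + 7*s^2/2 - 27*s/2 + 9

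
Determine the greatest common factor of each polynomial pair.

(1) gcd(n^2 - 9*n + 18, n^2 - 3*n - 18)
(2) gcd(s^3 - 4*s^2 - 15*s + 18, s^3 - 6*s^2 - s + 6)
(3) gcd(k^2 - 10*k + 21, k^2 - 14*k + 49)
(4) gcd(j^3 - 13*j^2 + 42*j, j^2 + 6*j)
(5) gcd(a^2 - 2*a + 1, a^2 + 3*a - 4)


(1) = gcd((n - 6)*(n - 3), (n - 6)*(n + 3)) = n - 6
(2) = s^2 - 7*s + 6
(3) = gcd((k - 7)*(k - 3), (k - 7)^2) = k - 7
(4) = gcd(j*(j - 7)*(j - 6), j*(j + 6)) = j
(5) = a - 1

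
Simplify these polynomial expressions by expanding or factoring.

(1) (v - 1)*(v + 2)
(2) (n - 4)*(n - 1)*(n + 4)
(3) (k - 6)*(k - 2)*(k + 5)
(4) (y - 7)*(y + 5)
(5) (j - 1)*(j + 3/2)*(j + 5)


(1) = v^2 + v - 2
(2) = n^3 - n^2 - 16*n + 16
(3) = k^3 - 3*k^2 - 28*k + 60
(4) = y^2 - 2*y - 35
(5) = j^3 + 11*j^2/2 + j - 15/2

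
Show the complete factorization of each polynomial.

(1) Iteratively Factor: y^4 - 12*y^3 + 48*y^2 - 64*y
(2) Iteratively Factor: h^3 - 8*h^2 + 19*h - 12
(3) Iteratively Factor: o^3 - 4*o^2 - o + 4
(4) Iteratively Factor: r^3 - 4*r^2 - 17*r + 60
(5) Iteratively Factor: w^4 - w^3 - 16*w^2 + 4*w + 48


(1) = (y - 4)*(y^3 - 8*y^2 + 16*y) = (y - 4)^2*(y^2 - 4*y) = y*(y - 4)^2*(y - 4)
(2) = (h - 1)*(h^2 - 7*h + 12) = (h - 3)*(h - 1)*(h - 4)
(3) = (o - 1)*(o^2 - 3*o - 4) = (o - 4)*(o - 1)*(o + 1)
(4) = (r + 4)*(r^2 - 8*r + 15) = (r - 3)*(r + 4)*(r - 5)
(5) = (w - 2)*(w^3 + w^2 - 14*w - 24) = (w - 2)*(w + 2)*(w^2 - w - 12) = (w - 4)*(w - 2)*(w + 2)*(w + 3)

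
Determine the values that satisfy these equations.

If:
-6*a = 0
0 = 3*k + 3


Then:
a = 0
k = -1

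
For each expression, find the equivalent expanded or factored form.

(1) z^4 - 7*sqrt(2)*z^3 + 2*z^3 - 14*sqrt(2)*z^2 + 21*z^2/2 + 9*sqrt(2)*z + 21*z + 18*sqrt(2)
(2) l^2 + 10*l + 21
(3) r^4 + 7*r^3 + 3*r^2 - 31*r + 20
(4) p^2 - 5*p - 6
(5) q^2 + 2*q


(1) = (z + 2)*(z - 6*sqrt(2))*(z - 3*sqrt(2)/2)*(z + sqrt(2)/2)
(2) = (l + 3)*(l + 7)
(3) = (r - 1)^2*(r + 4)*(r + 5)
(4) = (p - 6)*(p + 1)
(5) = q*(q + 2)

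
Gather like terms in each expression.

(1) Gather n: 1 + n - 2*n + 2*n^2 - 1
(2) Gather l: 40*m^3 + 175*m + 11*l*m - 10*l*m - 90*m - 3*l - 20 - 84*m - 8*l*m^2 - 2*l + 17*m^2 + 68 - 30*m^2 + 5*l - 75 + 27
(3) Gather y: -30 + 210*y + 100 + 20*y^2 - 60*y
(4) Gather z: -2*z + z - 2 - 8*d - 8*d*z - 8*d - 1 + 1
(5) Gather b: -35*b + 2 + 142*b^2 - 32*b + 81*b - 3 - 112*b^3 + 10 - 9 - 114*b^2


(1) = 2*n^2 - n
(2) = l*(-8*m^2 + m) + 40*m^3 - 13*m^2 + m
(3) = 20*y^2 + 150*y + 70
(4) = -16*d + z*(-8*d - 1) - 2
(5) = -112*b^3 + 28*b^2 + 14*b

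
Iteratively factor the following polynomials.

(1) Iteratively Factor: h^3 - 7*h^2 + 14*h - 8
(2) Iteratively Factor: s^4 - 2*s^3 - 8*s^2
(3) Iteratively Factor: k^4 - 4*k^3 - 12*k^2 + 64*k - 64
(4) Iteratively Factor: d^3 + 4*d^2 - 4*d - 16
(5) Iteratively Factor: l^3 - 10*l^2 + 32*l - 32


(1) = (h - 2)*(h^2 - 5*h + 4) = (h - 2)*(h - 1)*(h - 4)
(2) = (s)*(s^3 - 2*s^2 - 8*s) = s*(s - 4)*(s^2 + 2*s) = s*(s - 4)*(s + 2)*(s)
(3) = (k - 4)*(k^3 - 12*k + 16) = (k - 4)*(k - 2)*(k^2 + 2*k - 8) = (k - 4)*(k - 2)^2*(k + 4)
(4) = (d + 4)*(d^2 - 4) = (d - 2)*(d + 4)*(d + 2)
(5) = (l - 2)*(l^2 - 8*l + 16) = (l - 4)*(l - 2)*(l - 4)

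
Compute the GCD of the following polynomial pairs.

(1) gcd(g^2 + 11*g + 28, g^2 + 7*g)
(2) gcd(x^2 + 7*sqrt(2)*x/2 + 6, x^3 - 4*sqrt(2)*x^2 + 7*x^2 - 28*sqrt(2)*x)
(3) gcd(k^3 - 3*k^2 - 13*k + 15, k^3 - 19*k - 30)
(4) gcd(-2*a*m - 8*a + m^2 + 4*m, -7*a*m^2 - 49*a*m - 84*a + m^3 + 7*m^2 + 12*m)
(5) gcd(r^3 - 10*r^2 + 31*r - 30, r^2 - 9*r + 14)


(1) = gcd((g + 4)*(g + 7), g*(g + 7)) = g + 7
(2) = gcd((x + 3*sqrt(2)/2)*(x + 2*sqrt(2)), x*(x + 7)*(x - 4*sqrt(2))) = 1
(3) = gcd((k - 5)*(k - 1)*(k + 3), (k - 5)*(k + 2)*(k + 3)) = k^2 - 2*k - 15
(4) = gcd((-2*a + m)*(m + 4), (-7*a + m)*(m + 3)*(m + 4)) = m + 4
(5) = r - 2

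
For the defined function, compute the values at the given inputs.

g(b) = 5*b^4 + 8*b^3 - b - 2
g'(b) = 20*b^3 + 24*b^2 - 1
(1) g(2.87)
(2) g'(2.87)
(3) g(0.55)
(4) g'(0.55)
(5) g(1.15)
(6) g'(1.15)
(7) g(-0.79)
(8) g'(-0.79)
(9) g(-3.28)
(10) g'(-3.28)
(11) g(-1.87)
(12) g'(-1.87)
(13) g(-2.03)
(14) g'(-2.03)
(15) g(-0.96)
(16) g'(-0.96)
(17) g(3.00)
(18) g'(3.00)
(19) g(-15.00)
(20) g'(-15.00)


(1) = 523.48
(2) = 669.48
(3) = -0.76
(4) = 9.59
(5) = 17.76
(6) = 61.16
(7) = -3.21
(8) = 4.12
(9) = 297.70
(10) = -448.55
(11) = 8.70
(12) = -47.86
(13) = 18.02
(14) = -69.41
(15) = -3.87
(16) = 3.42
(17) = 616.00
(18) = 755.00
(19) = 226138.00
(20) = -62101.00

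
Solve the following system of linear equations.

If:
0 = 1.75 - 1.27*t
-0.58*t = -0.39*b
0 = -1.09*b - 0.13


Then:
No Solution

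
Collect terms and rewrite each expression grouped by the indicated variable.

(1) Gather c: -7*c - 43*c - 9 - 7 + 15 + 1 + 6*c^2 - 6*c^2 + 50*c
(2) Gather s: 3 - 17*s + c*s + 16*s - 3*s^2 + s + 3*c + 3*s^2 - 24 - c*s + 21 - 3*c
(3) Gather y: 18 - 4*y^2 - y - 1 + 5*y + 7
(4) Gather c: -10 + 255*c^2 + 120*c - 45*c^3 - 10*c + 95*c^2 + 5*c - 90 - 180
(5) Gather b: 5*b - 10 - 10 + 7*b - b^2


(1) = 0
(2) = 0
(3) = -4*y^2 + 4*y + 24
(4) = -45*c^3 + 350*c^2 + 115*c - 280
(5) = -b^2 + 12*b - 20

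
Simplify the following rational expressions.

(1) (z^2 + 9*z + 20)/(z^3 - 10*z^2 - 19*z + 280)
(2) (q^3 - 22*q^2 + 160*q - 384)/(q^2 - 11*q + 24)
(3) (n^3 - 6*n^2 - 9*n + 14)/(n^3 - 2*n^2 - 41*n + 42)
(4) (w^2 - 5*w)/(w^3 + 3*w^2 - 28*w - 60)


(1) = (z + 4)/(z^2 - 15*z + 56)
(2) = (q^2 - 14*q + 48)/(q - 3)
(3) = (n + 2)/(n + 6)
(4) = w/(w^2 + 8*w + 12)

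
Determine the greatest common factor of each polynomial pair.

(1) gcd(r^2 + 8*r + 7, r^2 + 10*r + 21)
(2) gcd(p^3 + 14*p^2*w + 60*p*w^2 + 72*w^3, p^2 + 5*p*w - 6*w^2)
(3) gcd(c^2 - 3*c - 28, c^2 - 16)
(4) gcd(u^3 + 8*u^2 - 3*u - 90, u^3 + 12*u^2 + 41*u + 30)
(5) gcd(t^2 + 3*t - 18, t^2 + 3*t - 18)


(1) = r + 7
(2) = gcd((p + 2*w)*(p + 6*w)^2, (p - w)*(p + 6*w)) = p + 6*w
(3) = gcd((c - 7)*(c + 4), (c - 4)*(c + 4)) = c + 4
(4) = gcd((u - 3)*(u + 5)*(u + 6), (u + 1)*(u + 5)*(u + 6)) = u^2 + 11*u + 30
(5) = t^2 + 3*t - 18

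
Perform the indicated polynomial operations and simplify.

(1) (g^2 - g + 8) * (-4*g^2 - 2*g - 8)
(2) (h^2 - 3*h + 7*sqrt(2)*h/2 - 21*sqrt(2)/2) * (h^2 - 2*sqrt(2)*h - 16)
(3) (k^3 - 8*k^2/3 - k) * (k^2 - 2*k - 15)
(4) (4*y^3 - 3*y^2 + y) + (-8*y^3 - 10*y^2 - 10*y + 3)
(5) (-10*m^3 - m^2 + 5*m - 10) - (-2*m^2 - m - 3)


(1) = -4*g^4 + 2*g^3 - 38*g^2 - 8*g - 64
(2) = h^4 - 3*h^3 + 3*sqrt(2)*h^3/2 - 30*h^2 - 9*sqrt(2)*h^2/2 - 56*sqrt(2)*h + 90*h + 168*sqrt(2)
(3) = k^5 - 14*k^4/3 - 32*k^3/3 + 42*k^2 + 15*k
(4) = -4*y^3 - 13*y^2 - 9*y + 3
(5) = -10*m^3 + m^2 + 6*m - 7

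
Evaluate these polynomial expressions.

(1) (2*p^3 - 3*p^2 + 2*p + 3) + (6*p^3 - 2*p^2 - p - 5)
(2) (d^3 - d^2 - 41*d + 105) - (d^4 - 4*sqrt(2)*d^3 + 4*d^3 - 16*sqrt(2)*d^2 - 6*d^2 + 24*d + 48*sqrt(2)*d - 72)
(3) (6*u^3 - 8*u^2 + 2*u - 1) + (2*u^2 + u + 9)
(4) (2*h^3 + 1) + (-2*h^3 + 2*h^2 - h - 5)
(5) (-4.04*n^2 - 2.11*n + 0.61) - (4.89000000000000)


(1) = 8*p^3 - 5*p^2 + p - 2
(2) = -d^4 - 3*d^3 + 4*sqrt(2)*d^3 + 5*d^2 + 16*sqrt(2)*d^2 - 48*sqrt(2)*d - 65*d + 177
(3) = 6*u^3 - 6*u^2 + 3*u + 8
(4) = 2*h^2 - h - 4
(5) = -4.04*n^2 - 2.11*n - 4.28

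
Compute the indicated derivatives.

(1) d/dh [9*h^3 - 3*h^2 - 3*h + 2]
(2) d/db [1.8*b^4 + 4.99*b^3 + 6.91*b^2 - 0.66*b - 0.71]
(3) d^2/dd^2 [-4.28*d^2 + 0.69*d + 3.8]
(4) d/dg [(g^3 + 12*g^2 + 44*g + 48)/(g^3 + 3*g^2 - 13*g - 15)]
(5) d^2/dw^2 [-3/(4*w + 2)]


(1) = 27*h^2 - 6*h - 3
(2) = 7.2*b^3 + 14.97*b^2 + 13.82*b - 0.66
(3) = -8.56000000000000
(4) = 3*(-3*g^4 - 38*g^3 - 159*g^2 - 216*g - 12)/(g^6 + 6*g^5 - 17*g^4 - 108*g^3 + 79*g^2 + 390*g + 225)
(5) = -12/(2*w + 1)^3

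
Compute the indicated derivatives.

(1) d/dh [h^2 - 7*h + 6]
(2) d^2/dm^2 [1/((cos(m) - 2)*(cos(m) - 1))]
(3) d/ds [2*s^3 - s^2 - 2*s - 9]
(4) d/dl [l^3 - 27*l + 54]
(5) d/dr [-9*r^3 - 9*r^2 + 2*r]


(1) = 2*h - 7
(2) = (-4*sin(m)^4 + 3*sin(m)^2 - 69*cos(m)/4 + 9*cos(3*m)/4 + 15)/((cos(m) - 2)^3*(cos(m) - 1)^3)
(3) = 6*s^2 - 2*s - 2
(4) = 3*l^2 - 27
(5) = -27*r^2 - 18*r + 2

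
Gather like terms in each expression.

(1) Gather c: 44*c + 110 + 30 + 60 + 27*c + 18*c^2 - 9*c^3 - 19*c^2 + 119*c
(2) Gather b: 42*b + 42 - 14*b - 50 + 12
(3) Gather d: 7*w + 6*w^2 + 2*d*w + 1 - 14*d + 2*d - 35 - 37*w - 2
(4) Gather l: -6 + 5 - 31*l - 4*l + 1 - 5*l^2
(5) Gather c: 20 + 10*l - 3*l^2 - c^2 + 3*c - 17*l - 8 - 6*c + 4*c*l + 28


(1) = -9*c^3 - c^2 + 190*c + 200
(2) = 28*b + 4
(3) = d*(2*w - 12) + 6*w^2 - 30*w - 36
(4) = -5*l^2 - 35*l
(5) = -c^2 + c*(4*l - 3) - 3*l^2 - 7*l + 40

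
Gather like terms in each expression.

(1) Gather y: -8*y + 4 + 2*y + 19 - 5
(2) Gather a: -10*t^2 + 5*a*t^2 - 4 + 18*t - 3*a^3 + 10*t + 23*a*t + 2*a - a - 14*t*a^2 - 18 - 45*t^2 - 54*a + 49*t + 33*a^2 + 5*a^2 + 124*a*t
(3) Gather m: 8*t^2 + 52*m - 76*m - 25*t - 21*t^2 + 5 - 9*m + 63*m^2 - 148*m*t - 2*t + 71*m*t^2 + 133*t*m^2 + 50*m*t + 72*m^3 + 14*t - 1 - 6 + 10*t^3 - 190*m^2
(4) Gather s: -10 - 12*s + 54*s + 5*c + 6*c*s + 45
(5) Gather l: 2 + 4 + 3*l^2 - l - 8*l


(1) = 18 - 6*y
(2) = -3*a^3 + a^2*(38 - 14*t) + a*(5*t^2 + 147*t - 53) - 55*t^2 + 77*t - 22
(3) = 72*m^3 + m^2*(133*t - 127) + m*(71*t^2 - 98*t - 33) + 10*t^3 - 13*t^2 - 13*t - 2
(4) = 5*c + s*(6*c + 42) + 35
(5) = 3*l^2 - 9*l + 6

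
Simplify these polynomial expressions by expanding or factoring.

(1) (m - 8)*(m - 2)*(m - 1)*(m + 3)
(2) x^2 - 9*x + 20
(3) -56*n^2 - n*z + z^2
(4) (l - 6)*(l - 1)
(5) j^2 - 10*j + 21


(1) = m^4 - 8*m^3 - 7*m^2 + 62*m - 48
(2) = (x - 5)*(x - 4)
(3) = (-8*n + z)*(7*n + z)
(4) = l^2 - 7*l + 6
(5) = (j - 7)*(j - 3)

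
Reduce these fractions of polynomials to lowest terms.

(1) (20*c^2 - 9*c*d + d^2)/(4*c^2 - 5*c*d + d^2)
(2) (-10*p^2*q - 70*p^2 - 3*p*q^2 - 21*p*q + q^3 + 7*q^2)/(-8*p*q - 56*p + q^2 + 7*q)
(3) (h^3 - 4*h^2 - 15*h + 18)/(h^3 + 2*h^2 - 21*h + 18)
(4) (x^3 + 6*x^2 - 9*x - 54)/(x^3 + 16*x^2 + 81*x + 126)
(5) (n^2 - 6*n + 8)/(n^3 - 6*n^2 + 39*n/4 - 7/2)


(1) = (5*c - d)/(c - d)
(2) = (10*p^2 + 3*p*q - q^2)/(8*p - q)
(3) = (h^2 - 3*h - 18)/(h^2 + 3*h - 18)
(4) = (x - 3)/(x + 7)
(5) = (4*n - 16)/(4*n^2 - 16*n + 7)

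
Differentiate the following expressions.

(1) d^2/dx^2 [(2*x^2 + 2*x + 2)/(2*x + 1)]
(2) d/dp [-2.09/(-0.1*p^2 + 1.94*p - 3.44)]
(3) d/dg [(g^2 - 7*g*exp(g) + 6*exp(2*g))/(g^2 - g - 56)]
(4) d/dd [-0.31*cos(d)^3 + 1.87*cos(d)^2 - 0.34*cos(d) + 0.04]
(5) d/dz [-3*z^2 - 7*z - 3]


(1) = 12/(8*x^3 + 12*x^2 + 6*x + 1)
(2) = (4.0546 - 0.418*p)/(0.1*p^2 - 1.94*p + 3.44)^2
(3) = (-(2*g - 1)*(g^2 - 7*g*exp(g) + 6*exp(2*g)) + (-g^2 + g + 56)*(7*g*exp(g) - 2*g - 12*exp(2*g) + 7*exp(g)))/(-g^2 + g + 56)^2
(4) = (0.93*cos(d)^2 - 3.74*cos(d) + 0.34)*sin(d)
(5) = -6*z - 7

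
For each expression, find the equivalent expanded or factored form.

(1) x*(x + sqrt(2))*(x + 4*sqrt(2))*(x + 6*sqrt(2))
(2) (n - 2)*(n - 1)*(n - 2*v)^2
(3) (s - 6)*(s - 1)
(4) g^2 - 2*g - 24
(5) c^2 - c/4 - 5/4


(1) = x^4 + 11*sqrt(2)*x^3 + 68*x^2 + 48*sqrt(2)*x
(2) = n^4 - 4*n^3*v - 3*n^3 + 4*n^2*v^2 + 12*n^2*v + 2*n^2 - 12*n*v^2 - 8*n*v + 8*v^2
(3) = s^2 - 7*s + 6
(4) = (g - 6)*(g + 4)
(5) = (c - 5/4)*(c + 1)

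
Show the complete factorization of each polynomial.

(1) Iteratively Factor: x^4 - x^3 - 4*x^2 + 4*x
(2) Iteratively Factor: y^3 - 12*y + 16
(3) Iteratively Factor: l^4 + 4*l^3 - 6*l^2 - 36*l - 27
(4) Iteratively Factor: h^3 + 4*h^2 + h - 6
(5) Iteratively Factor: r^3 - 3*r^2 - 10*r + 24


(1) = (x - 2)*(x^3 + x^2 - 2*x) = (x - 2)*(x - 1)*(x^2 + 2*x) = x*(x - 2)*(x - 1)*(x + 2)
(2) = (y - 2)*(y^2 + 2*y - 8) = (y - 2)*(y + 4)*(y - 2)
(3) = (l - 3)*(l^3 + 7*l^2 + 15*l + 9) = (l - 3)*(l + 3)*(l^2 + 4*l + 3) = (l - 3)*(l + 3)^2*(l + 1)
(4) = (h + 3)*(h^2 + h - 2) = (h + 2)*(h + 3)*(h - 1)
(5) = (r - 4)*(r^2 + r - 6) = (r - 4)*(r + 3)*(r - 2)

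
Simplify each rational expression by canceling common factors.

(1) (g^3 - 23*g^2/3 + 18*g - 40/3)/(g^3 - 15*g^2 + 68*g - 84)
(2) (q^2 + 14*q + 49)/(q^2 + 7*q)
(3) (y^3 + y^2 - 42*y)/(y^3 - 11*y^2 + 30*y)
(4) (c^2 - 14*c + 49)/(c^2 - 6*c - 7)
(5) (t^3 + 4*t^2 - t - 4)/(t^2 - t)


(1) = (3*g^2 - 17*g + 20)/(3*g^2 - 39*g + 126)
(2) = (q + 7)/q
(3) = (y + 7)/(y - 5)
(4) = (c - 7)/(c + 1)
(5) = (t^2 + 5*t + 4)/t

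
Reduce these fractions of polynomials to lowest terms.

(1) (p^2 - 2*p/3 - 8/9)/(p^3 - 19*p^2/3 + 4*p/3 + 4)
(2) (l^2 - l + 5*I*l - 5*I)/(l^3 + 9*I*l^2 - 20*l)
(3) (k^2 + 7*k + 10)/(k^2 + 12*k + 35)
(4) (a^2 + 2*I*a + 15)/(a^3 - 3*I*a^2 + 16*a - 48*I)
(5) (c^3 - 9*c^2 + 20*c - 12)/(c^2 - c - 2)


(1) = (3*p - 4)/(3*p^2 - 21*p + 18)
(2) = (l - 1)/(l^2 + 4*I*l)
(3) = (k + 2)/(k + 7)
(4) = (a + 5*I)/(a^2 + 16)
(5) = (c^2 - 7*c + 6)/(c + 1)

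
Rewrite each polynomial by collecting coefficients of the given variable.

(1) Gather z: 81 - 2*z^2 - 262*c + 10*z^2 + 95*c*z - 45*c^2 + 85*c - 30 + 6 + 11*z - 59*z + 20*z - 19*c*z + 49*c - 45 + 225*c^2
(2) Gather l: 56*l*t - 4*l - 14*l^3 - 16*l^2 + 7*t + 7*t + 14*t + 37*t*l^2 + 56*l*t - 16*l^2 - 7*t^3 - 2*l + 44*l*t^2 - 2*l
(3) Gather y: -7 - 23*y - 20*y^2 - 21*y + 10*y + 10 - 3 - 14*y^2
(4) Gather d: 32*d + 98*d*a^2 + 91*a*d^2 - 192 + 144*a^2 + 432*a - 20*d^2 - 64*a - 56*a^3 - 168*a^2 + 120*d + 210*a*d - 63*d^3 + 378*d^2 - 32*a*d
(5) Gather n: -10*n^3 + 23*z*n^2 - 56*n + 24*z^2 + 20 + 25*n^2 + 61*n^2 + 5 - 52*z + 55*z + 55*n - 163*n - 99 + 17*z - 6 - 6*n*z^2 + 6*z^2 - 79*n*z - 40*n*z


(1) = 180*c^2 - 128*c + 8*z^2 + z*(76*c - 28) + 12
(2) = -14*l^3 + l^2*(37*t - 32) + l*(44*t^2 + 112*t - 8) - 7*t^3 + 28*t
(3) = -34*y^2 - 34*y
(4) = -56*a^3 - 24*a^2 + 368*a - 63*d^3 + d^2*(91*a + 358) + d*(98*a^2 + 178*a + 152) - 192
(5) = -10*n^3 + n^2*(23*z + 86) + n*(-6*z^2 - 119*z - 164) + 30*z^2 + 20*z - 80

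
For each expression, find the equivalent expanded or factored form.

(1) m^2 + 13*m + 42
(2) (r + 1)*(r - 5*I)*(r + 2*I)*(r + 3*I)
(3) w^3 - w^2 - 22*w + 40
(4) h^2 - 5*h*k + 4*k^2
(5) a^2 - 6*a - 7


(1) = (m + 6)*(m + 7)
(2) = r^4 + r^3 + 19*r^2 + 19*r + 30*I*r + 30*I
(3) = (w - 4)*(w - 2)*(w + 5)
(4) = (h - 4*k)*(h - k)
(5) = (a - 7)*(a + 1)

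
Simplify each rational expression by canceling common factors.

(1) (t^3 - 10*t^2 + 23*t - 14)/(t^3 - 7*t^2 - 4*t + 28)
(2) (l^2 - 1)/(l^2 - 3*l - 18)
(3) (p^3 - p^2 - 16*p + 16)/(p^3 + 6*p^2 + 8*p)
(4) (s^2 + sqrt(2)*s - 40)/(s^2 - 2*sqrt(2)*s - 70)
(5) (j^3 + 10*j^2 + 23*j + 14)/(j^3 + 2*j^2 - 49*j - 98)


(1) = (t - 1)/(t + 2)
(2) = (l^2 - 1)/(l^2 - 3*l - 18)
(3) = (p^2 - 5*p + 4)/(p^2 + 2*p)
(4) = (s - 4*sqrt(2))/(s - 7*sqrt(2))
(5) = (j + 1)/(j - 7)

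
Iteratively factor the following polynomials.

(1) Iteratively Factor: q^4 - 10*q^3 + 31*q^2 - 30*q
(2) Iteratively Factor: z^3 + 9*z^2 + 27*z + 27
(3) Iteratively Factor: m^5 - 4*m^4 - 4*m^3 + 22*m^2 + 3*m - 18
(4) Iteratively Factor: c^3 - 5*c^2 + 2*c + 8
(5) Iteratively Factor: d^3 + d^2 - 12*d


(1) = (q)*(q^3 - 10*q^2 + 31*q - 30) = q*(q - 3)*(q^2 - 7*q + 10) = q*(q - 5)*(q - 3)*(q - 2)
(2) = (z + 3)*(z^2 + 6*z + 9) = (z + 3)^2*(z + 3)
(3) = (m - 1)*(m^4 - 3*m^3 - 7*m^2 + 15*m + 18) = (m - 3)*(m - 1)*(m^3 - 7*m - 6) = (m - 3)*(m - 1)*(m + 1)*(m^2 - m - 6) = (m - 3)^2*(m - 1)*(m + 1)*(m + 2)
(4) = (c - 2)*(c^2 - 3*c - 4) = (c - 4)*(c - 2)*(c + 1)
(5) = (d - 3)*(d^2 + 4*d) = (d - 3)*(d + 4)*(d)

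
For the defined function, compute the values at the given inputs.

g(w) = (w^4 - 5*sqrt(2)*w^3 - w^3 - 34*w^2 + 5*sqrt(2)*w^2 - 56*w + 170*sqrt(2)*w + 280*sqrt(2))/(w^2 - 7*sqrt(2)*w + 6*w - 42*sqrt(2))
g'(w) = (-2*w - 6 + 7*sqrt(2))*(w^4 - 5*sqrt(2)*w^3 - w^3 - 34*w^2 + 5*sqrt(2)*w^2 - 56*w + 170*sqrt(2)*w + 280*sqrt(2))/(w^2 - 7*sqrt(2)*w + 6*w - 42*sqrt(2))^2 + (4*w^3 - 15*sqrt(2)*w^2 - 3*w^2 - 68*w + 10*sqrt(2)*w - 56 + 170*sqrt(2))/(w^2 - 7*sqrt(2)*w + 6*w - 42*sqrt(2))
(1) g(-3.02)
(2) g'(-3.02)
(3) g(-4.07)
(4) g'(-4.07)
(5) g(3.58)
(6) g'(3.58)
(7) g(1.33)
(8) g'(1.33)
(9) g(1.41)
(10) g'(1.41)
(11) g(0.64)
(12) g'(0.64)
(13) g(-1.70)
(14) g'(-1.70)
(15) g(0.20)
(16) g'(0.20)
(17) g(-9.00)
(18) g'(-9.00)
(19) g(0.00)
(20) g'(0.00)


(1) = 2.63
(2) = -1.09
(3) = -0.66
(4) = 10.20
(5) = -8.34
(6) = 1.78
(7) = -9.20
(8) = -1.08
(9) = -9.28
(10) = -0.98
(11) = -8.15
(12) = -1.95
(13) = -1.06
(14) = -3.58
(15) = -7.18
(16) = -2.45
(17) = 158.73
(18) = -12.91
(19) = -6.67
(20) = -2.67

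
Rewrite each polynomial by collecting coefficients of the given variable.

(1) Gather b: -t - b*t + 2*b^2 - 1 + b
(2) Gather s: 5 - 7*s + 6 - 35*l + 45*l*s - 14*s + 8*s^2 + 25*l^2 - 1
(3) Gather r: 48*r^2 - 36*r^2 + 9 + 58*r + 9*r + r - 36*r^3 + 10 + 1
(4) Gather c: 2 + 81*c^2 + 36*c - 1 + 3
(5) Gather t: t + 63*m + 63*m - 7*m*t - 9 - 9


(1) = 2*b^2 + b*(1 - t) - t - 1
(2) = 25*l^2 - 35*l + 8*s^2 + s*(45*l - 21) + 10
(3) = -36*r^3 + 12*r^2 + 68*r + 20
(4) = 81*c^2 + 36*c + 4
(5) = 126*m + t*(1 - 7*m) - 18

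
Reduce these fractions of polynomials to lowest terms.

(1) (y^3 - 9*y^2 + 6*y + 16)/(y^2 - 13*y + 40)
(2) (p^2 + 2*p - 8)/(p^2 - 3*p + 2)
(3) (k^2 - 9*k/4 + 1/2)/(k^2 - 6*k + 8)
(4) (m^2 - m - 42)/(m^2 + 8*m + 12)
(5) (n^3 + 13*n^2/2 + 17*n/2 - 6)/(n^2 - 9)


(1) = (y^2 - y - 2)/(y - 5)
(2) = (p + 4)/(p - 1)
(3) = (4*k - 1)/(4*k - 16)
(4) = (m - 7)/(m + 2)
(5) = (2*n^2 + 7*n - 4)/(2*n - 6)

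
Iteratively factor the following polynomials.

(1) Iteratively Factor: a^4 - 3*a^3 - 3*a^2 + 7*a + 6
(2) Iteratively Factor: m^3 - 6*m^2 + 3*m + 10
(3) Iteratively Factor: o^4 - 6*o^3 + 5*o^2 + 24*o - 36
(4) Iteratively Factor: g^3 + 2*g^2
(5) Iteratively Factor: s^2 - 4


(1) = (a - 3)*(a^3 - 3*a - 2) = (a - 3)*(a + 1)*(a^2 - a - 2) = (a - 3)*(a - 2)*(a + 1)*(a + 1)
(2) = (m + 1)*(m^2 - 7*m + 10) = (m - 5)*(m + 1)*(m - 2)
(3) = (o - 2)*(o^3 - 4*o^2 - 3*o + 18) = (o - 3)*(o - 2)*(o^2 - o - 6) = (o - 3)^2*(o - 2)*(o + 2)
(4) = (g)*(g^2 + 2*g) = g*(g + 2)*(g)
(5) = (s - 2)*(s + 2)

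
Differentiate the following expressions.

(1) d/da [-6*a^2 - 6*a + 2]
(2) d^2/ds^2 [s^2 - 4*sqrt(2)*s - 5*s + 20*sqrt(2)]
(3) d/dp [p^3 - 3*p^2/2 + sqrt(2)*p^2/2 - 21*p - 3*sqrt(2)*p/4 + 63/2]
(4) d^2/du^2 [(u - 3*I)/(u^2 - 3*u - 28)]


(1) = -12*a - 6
(2) = 2
(3) = 3*p^2 - 3*p + sqrt(2)*p - 21 - 3*sqrt(2)/4
(4) = 2*(-(u - 3*I)*(2*u - 3)^2 + 3*(-u + 1 + I)*(-u^2 + 3*u + 28))/(-u^2 + 3*u + 28)^3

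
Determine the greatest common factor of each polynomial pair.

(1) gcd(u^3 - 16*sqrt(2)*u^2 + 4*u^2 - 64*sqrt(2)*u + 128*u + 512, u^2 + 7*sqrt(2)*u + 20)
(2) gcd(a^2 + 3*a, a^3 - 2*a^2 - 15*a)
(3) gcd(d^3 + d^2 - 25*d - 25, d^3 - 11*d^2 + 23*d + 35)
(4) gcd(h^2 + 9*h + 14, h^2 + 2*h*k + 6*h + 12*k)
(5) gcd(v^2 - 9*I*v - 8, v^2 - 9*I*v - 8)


(1) = gcd((u + 4)*(u - 8*sqrt(2))^2, (u + 2*sqrt(2))*(u + 5*sqrt(2))) = 1
(2) = gcd(a*(a + 3), a*(a - 5)*(a + 3)) = a^2 + 3*a
(3) = gcd((d - 5)*(d + 1)*(d + 5), (d - 7)*(d - 5)*(d + 1)) = d^2 - 4*d - 5
(4) = 1
(5) = gcd((v - 8*I)*(v - I), (v - 8*I)*(v - I)) = v^2 - 9*I*v - 8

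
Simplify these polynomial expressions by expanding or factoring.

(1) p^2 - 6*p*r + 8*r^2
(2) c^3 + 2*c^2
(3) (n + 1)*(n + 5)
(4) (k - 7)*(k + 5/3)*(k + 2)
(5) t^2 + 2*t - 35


(1) = (p - 4*r)*(p - 2*r)
(2) = c^2*(c + 2)
(3) = n^2 + 6*n + 5
(4) = k^3 - 10*k^2/3 - 67*k/3 - 70/3
(5) = (t - 5)*(t + 7)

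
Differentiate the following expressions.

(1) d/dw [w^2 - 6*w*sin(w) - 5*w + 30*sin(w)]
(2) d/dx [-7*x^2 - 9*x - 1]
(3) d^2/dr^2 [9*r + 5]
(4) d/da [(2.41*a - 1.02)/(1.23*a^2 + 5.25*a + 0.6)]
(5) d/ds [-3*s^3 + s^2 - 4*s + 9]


(1) = -6*w*cos(w) + 2*w - 6*sin(w) + 30*cos(w) - 5
(2) = -14*x - 9
(3) = 0
(4) = (-2.9643*a^2 + 2.5092*a + 6.801)/(1.5129*a^4 + 12.915*a^3 + 29.0385*a^2 + 6.3*a + 0.36)
(5) = -9*s^2 + 2*s - 4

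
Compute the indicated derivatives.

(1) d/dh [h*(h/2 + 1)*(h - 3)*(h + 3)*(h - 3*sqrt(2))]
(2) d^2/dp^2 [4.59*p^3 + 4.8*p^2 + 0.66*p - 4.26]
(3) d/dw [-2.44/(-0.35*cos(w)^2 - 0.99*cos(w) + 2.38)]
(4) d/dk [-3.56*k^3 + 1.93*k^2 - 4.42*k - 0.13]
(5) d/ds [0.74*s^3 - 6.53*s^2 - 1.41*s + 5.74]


(1) = 5*h^4/2 - 6*sqrt(2)*h^3 + 4*h^3 - 27*h^2/2 - 9*sqrt(2)*h^2 - 18*h + 27*sqrt(2)*h + 27*sqrt(2)
(2) = 27.54*p + 9.6
(3) = (1.708*cos(w) + 2.4156)*sin(w)/(0.35*cos(w)^2 + 0.99*cos(w) - 2.38)^2
(4) = -10.68*k^2 + 3.86*k - 4.42
(5) = 2.22*s^2 - 13.06*s - 1.41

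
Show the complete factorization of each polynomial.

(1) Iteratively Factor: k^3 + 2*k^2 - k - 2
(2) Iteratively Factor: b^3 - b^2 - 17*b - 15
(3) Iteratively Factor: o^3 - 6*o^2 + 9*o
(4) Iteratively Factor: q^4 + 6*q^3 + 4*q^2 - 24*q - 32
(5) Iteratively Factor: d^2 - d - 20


(1) = (k - 1)*(k^2 + 3*k + 2) = (k - 1)*(k + 2)*(k + 1)
(2) = (b + 1)*(b^2 - 2*b - 15) = (b + 1)*(b + 3)*(b - 5)
(3) = (o - 3)*(o^2 - 3*o) = (o - 3)^2*(o)
(4) = (q - 2)*(q^3 + 8*q^2 + 20*q + 16) = (q - 2)*(q + 2)*(q^2 + 6*q + 8) = (q - 2)*(q + 2)*(q + 4)*(q + 2)
(5) = (d + 4)*(d - 5)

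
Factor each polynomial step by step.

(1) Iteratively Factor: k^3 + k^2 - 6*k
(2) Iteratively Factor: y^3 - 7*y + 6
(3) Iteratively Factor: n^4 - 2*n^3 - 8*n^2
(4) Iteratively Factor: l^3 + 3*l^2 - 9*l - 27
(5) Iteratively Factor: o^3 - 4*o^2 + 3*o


(1) = (k + 3)*(k^2 - 2*k) = (k - 2)*(k + 3)*(k)
(2) = (y - 1)*(y^2 + y - 6) = (y - 2)*(y - 1)*(y + 3)
(3) = (n - 4)*(n^3 + 2*n^2) = n*(n - 4)*(n^2 + 2*n) = n^2*(n - 4)*(n + 2)
(4) = (l - 3)*(l^2 + 6*l + 9) = (l - 3)*(l + 3)*(l + 3)
(5) = (o - 1)*(o^2 - 3*o) = o*(o - 1)*(o - 3)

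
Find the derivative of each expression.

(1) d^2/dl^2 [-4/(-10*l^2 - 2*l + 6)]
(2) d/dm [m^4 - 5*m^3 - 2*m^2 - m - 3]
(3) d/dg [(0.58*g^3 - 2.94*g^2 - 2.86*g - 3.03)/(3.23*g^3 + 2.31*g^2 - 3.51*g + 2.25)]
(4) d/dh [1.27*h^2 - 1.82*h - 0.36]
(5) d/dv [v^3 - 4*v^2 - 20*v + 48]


(1) = 4*(-25*l^2 - 5*l + (10*l + 1)^2 + 15)/(5*l^2 + l - 3)^3
(2) = 4*m^3 - 15*m^2 - 4*m - 1
(3) = (10.836*g^4 + 14.404*g^3 + 50.2017*g^2 + 0.7686*g - 17.0703)/(10.4329*g^6 + 14.9226*g^5 - 17.3385*g^4 - 1.6812*g^3 + 22.7151*g^2 - 15.795*g + 5.0625)
(4) = 2.54*h - 1.82
(5) = 3*v^2 - 8*v - 20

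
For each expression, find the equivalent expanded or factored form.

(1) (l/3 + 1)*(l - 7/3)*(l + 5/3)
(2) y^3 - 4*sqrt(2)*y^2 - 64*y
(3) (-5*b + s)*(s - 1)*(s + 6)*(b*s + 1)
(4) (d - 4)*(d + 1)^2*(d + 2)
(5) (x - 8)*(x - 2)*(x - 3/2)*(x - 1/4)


(1) = l^3/3 + 7*l^2/9 - 53*l/27 - 35/9
(2) = y*(y - 8*sqrt(2))*(y + 4*sqrt(2))
(3) = -5*b^2*s^3 - 25*b^2*s^2 + 30*b^2*s + b*s^4 + 5*b*s^3 - 11*b*s^2 - 25*b*s + 30*b + s^3 + 5*s^2 - 6*s
(4) = d^4 - 11*d^2 - 18*d - 8
(5) = x^4 - 47*x^3/4 + 271*x^2/8 - 127*x/4 + 6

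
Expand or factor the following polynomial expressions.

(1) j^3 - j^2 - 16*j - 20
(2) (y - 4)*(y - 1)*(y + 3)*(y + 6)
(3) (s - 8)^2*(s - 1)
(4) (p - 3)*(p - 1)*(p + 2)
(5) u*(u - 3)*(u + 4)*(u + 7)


(1) = (j - 5)*(j + 2)^2
(2) = y^4 + 4*y^3 - 23*y^2 - 54*y + 72
(3) = s^3 - 17*s^2 + 80*s - 64
(4) = p^3 - 2*p^2 - 5*p + 6
(5) = u^4 + 8*u^3 - 5*u^2 - 84*u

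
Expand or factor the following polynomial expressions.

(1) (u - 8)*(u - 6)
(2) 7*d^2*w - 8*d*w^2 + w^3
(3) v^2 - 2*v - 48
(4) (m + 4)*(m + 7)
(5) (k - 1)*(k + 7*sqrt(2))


(1) = u^2 - 14*u + 48
(2) = w*(-7*d + w)*(-d + w)
(3) = (v - 8)*(v + 6)
(4) = m^2 + 11*m + 28
(5) = k^2 - k + 7*sqrt(2)*k - 7*sqrt(2)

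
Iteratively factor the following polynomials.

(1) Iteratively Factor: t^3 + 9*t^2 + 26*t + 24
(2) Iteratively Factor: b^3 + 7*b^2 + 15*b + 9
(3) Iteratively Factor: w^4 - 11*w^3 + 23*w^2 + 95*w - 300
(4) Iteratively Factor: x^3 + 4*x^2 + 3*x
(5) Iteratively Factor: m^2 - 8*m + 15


(1) = (t + 3)*(t^2 + 6*t + 8) = (t + 3)*(t + 4)*(t + 2)
(2) = (b + 3)*(b^2 + 4*b + 3) = (b + 1)*(b + 3)*(b + 3)
(3) = (w + 3)*(w^3 - 14*w^2 + 65*w - 100) = (w - 5)*(w + 3)*(w^2 - 9*w + 20) = (w - 5)^2*(w + 3)*(w - 4)
(4) = (x + 3)*(x^2 + x) = x*(x + 3)*(x + 1)
(5) = (m - 5)*(m - 3)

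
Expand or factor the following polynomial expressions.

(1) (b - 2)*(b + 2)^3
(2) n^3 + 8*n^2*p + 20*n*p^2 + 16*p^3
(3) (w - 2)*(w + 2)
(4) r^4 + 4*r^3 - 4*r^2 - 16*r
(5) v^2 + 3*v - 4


(1) = b^4 + 4*b^3 - 16*b - 16
(2) = (n + 2*p)^2*(n + 4*p)
(3) = w^2 - 4
(4) = r*(r - 2)*(r + 2)*(r + 4)
(5) = (v - 1)*(v + 4)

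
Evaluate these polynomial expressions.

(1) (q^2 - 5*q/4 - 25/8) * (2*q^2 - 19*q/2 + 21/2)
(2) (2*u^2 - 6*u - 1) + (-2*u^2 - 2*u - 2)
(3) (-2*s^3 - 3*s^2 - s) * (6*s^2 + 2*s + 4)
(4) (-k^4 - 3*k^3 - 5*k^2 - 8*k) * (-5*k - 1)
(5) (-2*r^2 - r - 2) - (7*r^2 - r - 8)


(1) = 2*q^4 - 12*q^3 + 129*q^2/8 + 265*q/16 - 525/16
(2) = -8*u - 3
(3) = -12*s^5 - 22*s^4 - 20*s^3 - 14*s^2 - 4*s
(4) = 5*k^5 + 16*k^4 + 28*k^3 + 45*k^2 + 8*k
(5) = 6 - 9*r^2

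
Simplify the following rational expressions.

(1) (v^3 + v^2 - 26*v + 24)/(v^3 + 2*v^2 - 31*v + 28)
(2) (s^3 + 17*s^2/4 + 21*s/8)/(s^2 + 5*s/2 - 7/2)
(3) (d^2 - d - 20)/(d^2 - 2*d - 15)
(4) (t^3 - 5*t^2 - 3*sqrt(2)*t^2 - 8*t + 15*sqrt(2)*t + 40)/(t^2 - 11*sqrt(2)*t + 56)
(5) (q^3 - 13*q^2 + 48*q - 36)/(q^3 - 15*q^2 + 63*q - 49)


(1) = (v + 6)/(v + 7)
(2) = (4*s^2 + 3*s)/(4*s - 4)
(3) = (d + 4)/(d + 3)
(4) = (t^2 + t*(-5 + sqrt(2)) - 5*sqrt(2))/(t - 7*sqrt(2))
(5) = (q^2 - 12*q + 36)/(q^2 - 14*q + 49)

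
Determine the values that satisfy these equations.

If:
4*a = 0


Then:
a = 0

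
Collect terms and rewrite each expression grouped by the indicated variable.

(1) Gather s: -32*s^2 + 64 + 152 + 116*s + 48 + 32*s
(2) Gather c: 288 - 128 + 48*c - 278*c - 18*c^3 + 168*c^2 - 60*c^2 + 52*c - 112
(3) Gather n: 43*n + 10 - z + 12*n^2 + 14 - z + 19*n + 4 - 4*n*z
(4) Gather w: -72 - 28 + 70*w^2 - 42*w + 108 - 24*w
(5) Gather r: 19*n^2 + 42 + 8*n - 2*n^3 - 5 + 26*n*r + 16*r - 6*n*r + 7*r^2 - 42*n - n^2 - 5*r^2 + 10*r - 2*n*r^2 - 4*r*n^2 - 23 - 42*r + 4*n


(1) = -32*s^2 + 148*s + 264
(2) = -18*c^3 + 108*c^2 - 178*c + 48
(3) = 12*n^2 + n*(62 - 4*z) - 2*z + 28
(4) = 70*w^2 - 66*w + 8
(5) = -2*n^3 + 18*n^2 - 30*n + r^2*(2 - 2*n) + r*(-4*n^2 + 20*n - 16) + 14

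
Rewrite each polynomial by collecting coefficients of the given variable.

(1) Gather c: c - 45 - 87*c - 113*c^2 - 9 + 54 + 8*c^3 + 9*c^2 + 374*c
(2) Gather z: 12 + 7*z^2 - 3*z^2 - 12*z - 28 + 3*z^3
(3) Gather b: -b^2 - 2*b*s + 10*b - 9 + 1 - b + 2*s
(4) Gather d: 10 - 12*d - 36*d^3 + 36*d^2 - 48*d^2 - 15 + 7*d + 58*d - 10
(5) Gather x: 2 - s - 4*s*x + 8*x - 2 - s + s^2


(1) = 8*c^3 - 104*c^2 + 288*c
(2) = 3*z^3 + 4*z^2 - 12*z - 16
(3) = -b^2 + b*(9 - 2*s) + 2*s - 8
(4) = -36*d^3 - 12*d^2 + 53*d - 15
(5) = s^2 - 2*s + x*(8 - 4*s)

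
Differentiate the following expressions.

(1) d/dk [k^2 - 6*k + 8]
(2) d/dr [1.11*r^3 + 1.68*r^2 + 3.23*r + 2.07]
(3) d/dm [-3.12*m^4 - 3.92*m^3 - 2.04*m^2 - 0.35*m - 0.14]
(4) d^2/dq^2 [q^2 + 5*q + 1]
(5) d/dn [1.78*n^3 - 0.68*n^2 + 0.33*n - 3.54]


(1) = 2*k - 6
(2) = 3.33*r^2 + 3.36*r + 3.23
(3) = -12.48*m^3 - 11.76*m^2 - 4.08*m - 0.35
(4) = 2
(5) = 5.34*n^2 - 1.36*n + 0.33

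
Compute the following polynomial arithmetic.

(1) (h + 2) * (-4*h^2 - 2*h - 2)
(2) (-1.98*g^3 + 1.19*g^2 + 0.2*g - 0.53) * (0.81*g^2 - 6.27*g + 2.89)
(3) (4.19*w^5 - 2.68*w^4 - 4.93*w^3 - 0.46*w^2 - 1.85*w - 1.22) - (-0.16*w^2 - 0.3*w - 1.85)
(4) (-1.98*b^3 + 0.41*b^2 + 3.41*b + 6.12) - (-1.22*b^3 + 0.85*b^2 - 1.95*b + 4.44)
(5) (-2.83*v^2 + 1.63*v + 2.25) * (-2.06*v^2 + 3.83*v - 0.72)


(1) = -4*h^3 - 10*h^2 - 6*h - 4
(2) = -1.6038*g^5 + 13.3785*g^4 - 13.0215*g^3 + 1.7558*g^2 + 3.9011*g - 1.5317
(3) = 4.19*w^5 - 2.68*w^4 - 4.93*w^3 - 0.3*w^2 - 1.55*w + 0.63
(4) = -0.76*b^3 - 0.44*b^2 + 5.36*b + 1.68
(5) = 5.8298*v^4 - 14.1967*v^3 + 3.6455*v^2 + 7.4439*v - 1.62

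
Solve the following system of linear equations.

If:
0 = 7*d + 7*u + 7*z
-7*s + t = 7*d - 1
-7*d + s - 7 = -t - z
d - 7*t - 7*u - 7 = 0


Then:
d = 105*z/328 - 49/41
s = 1 - z/8
t = 56*z/41 - 97/41
u = 49/41 - 433*z/328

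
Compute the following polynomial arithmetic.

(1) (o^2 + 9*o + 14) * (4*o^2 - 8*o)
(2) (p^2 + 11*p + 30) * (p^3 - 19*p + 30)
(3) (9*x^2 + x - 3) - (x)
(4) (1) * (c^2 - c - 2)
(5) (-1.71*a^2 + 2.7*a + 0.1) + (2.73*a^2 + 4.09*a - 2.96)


(1) = 4*o^4 + 28*o^3 - 16*o^2 - 112*o
(2) = p^5 + 11*p^4 + 11*p^3 - 179*p^2 - 240*p + 900
(3) = 9*x^2 - 3
(4) = c^2 - c - 2
(5) = 1.02*a^2 + 6.79*a - 2.86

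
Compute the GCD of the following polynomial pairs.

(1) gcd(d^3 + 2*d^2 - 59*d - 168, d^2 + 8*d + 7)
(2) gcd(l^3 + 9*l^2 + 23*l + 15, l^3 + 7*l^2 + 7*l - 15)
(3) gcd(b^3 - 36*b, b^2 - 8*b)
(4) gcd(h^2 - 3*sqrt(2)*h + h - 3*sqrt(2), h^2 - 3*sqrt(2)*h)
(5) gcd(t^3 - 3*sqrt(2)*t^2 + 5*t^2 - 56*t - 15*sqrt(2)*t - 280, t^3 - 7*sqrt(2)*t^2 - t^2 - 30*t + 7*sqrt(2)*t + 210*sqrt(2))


(1) = d + 7
(2) = gcd((l + 1)*(l + 3)*(l + 5), (l - 1)*(l + 3)*(l + 5)) = l^2 + 8*l + 15
(3) = b
(4) = h - 3*sqrt(2)
(5) = gcd((t + 5)*(t - 7*sqrt(2))*(t + 4*sqrt(2)), (t - 6)*(t + 5)*(t - 7*sqrt(2))) = t^2 + t*(5 - 7*sqrt(2)) - 35*sqrt(2)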